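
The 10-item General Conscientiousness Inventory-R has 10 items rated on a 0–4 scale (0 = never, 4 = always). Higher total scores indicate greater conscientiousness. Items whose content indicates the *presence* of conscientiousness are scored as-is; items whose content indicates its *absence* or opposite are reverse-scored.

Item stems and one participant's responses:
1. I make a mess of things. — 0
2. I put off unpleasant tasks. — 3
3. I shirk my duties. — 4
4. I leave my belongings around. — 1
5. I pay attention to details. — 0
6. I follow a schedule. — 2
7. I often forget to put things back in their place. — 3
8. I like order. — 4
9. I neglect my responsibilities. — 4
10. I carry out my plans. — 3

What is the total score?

18

Items 1, 2, 3, 4, 7, 9 describe the absence/opposite of conscientiousness → reverse-score.
on a 0–4 scale, reversed = 4 − raw.
  item 1: 4 − 0 = 4
  item 2: 4 − 3 = 1
  item 3: 4 − 4 = 0
  item 4: 4 − 1 = 3
  item 5: 0
  item 6: 2
  item 7: 4 − 3 = 1
  item 8: 4
  item 9: 4 − 4 = 0
  item 10: 3
Total = 4 + 1 + 0 + 3 + 0 + 2 + 1 + 4 + 0 + 3 = 18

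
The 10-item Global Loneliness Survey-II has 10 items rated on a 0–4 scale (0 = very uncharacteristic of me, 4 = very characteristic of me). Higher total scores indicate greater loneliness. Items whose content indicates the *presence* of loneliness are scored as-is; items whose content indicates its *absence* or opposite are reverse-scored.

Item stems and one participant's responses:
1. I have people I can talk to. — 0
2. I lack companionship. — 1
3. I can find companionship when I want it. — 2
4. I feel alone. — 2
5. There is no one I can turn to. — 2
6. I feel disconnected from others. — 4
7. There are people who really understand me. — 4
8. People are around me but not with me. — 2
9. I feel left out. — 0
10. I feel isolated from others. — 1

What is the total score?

Items 1, 3, 7 describe the absence/opposite of loneliness → reverse-score.
on a 0–4 scale, reversed = 4 − raw.
  item 1: 4 − 0 = 4
  item 2: 1
  item 3: 4 − 2 = 2
  item 4: 2
  item 5: 2
  item 6: 4
  item 7: 4 − 4 = 0
  item 8: 2
  item 9: 0
  item 10: 1
Total = 4 + 1 + 2 + 2 + 2 + 4 + 0 + 2 + 0 + 1 = 18

18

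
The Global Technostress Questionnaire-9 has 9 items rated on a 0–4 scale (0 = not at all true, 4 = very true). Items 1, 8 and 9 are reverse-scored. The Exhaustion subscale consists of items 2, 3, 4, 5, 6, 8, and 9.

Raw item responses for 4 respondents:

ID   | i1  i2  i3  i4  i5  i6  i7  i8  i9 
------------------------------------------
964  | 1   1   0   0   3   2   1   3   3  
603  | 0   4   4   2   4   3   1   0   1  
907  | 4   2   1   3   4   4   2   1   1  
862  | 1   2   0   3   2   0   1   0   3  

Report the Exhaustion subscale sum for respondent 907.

Respondent 907 raw: 4, 2, 1, 3, 4, 4, 2, 1, 1.
Exhaustion items: 2, 3, 4, 5, 6, 8, 9.
Reverse-coded (reverse-coded value = 4 − response):
  item 2: 2
  item 3: 1
  item 4: 3
  item 5: 4
  item 6: 4
  item 8: 4 − 1 = 3
  item 9: 4 − 1 = 3
Sum = 2 + 1 + 3 + 4 + 4 + 3 + 3 = 20

20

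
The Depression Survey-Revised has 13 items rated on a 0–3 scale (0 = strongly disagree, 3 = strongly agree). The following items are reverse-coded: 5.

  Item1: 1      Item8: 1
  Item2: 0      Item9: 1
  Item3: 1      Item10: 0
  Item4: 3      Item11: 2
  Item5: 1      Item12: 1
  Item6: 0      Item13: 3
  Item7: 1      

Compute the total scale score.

Raw sum = 15. Reverse-coded items: 5; their raw sum = 1.
Each reversal replaces raw with 3 − raw, changing the total by 3 − 2·raw per item.
Total = 15 + 1·3 − 2·1 = 15 + 3 − 2 = 16

16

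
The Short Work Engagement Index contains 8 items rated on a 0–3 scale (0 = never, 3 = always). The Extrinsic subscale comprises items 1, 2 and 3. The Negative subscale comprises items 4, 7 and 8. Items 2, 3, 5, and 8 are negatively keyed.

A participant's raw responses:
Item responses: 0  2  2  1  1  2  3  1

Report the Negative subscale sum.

6

Negative items: 4, 7, 8.
Of these, item 8 is negatively keyed; on a 0–3 scale, reversed = 3 − raw.
  item 4: 1
  item 7: 3
  item 8: 3 − 1 = 2
Sum = 1 + 3 + 2 = 6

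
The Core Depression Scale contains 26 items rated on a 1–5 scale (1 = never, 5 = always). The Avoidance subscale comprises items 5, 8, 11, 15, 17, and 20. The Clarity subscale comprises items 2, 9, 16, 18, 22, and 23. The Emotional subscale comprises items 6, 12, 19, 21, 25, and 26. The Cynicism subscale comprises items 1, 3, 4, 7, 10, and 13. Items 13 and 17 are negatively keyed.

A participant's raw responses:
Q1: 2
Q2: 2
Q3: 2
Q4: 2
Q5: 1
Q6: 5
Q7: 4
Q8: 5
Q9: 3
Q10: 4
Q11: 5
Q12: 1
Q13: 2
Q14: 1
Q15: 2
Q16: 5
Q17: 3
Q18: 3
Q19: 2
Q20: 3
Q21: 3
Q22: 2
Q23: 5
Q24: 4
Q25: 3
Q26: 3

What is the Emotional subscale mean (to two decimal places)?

Emotional items: 6, 12, 19, 21, 25, 26.
  item 6: 5
  item 12: 1
  item 19: 2
  item 21: 3
  item 25: 3
  item 26: 3
Sum = 5 + 1 + 2 + 3 + 3 + 3 = 17
Mean = 17 / 6 = 2.83

2.83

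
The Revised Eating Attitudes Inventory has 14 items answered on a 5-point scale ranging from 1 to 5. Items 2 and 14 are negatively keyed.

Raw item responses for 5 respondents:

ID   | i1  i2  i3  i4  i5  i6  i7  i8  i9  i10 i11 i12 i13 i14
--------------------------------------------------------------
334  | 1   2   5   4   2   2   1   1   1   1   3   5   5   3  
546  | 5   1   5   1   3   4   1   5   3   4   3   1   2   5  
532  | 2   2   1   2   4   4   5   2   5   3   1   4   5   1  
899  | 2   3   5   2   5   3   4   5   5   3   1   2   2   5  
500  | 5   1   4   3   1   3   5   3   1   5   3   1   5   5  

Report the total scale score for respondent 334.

38

Respondent 334 raw: 1, 2, 5, 4, 2, 2, 1, 1, 1, 1, 3, 5, 5, 3.
Reverse-coded (reverse-coded value = 6 − response):
  item 1: 1
  item 2: 6 − 2 = 4
  item 3: 5
  item 4: 4
  item 5: 2
  item 6: 2
  item 7: 1
  item 8: 1
  item 9: 1
  item 10: 1
  item 11: 3
  item 12: 5
  item 13: 5
  item 14: 6 − 3 = 3
Sum = 1 + 4 + 5 + 4 + 2 + 2 + 1 + 1 + 1 + 1 + 3 + 5 + 5 + 3 = 38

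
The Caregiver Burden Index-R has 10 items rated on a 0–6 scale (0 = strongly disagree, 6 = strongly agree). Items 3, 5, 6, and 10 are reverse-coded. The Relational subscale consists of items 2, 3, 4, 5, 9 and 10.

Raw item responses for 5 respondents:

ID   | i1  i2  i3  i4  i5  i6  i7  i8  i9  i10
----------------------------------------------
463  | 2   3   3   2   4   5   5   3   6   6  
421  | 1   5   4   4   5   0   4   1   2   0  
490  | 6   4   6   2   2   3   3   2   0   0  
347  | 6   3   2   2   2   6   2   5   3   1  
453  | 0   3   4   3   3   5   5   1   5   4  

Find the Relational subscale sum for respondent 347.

21

Respondent 347 raw: 6, 3, 2, 2, 2, 6, 2, 5, 3, 1.
Relational items: 2, 3, 4, 5, 9, 10.
Reverse-coded (on a 0–6 scale, reversed = 6 − raw):
  item 2: 3
  item 3: 6 − 2 = 4
  item 4: 2
  item 5: 6 − 2 = 4
  item 9: 3
  item 10: 6 − 1 = 5
Sum = 3 + 4 + 2 + 4 + 3 + 5 = 21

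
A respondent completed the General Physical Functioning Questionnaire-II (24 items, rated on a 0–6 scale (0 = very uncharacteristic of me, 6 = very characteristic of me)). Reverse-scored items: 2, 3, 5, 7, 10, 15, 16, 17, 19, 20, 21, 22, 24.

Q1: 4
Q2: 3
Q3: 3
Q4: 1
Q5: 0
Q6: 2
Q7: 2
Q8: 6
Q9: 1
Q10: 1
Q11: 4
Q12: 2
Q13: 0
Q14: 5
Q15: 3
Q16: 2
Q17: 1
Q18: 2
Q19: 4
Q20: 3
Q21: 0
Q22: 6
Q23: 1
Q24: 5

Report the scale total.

73

Reversing items 2, 3, 5, 7, 10, 15, 16, 17, 19, 20, 21, 22, and 24 with 6 − raw:
Total = 4 + (6−3) + (6−3) + 1 + (6−0) + 2 + (6−2) + 6 + 1 + (6−1) + 4 + 2 + 0 + 5 + (6−3) + (6−2) + (6−1) + 2 + (6−4) + (6−3) + (6−0) + (6−6) + 1 + (6−5)
      = 4 + 3 + 3 + 1 + 6 + 2 + 4 + 6 + 1 + 5 + 4 + 2 + 0 + 5 + 3 + 4 + 5 + 2 + 2 + 3 + 6 + 0 + 1 + 1 = 73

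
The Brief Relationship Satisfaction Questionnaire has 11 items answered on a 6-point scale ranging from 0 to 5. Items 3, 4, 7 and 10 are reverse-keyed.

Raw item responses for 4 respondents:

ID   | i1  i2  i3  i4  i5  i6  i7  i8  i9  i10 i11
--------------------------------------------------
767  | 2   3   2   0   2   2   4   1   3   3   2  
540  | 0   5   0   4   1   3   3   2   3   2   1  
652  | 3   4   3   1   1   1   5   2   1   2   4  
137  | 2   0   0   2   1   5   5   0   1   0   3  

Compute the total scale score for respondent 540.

26

Respondent 540 raw: 0, 5, 0, 4, 1, 3, 3, 2, 3, 2, 1.
Reverse-coded (reverse-coded value = 5 − response):
  item 1: 0
  item 2: 5
  item 3: 5 − 0 = 5
  item 4: 5 − 4 = 1
  item 5: 1
  item 6: 3
  item 7: 5 − 3 = 2
  item 8: 2
  item 9: 3
  item 10: 5 − 2 = 3
  item 11: 1
Sum = 0 + 5 + 5 + 1 + 1 + 3 + 2 + 2 + 3 + 3 + 1 = 26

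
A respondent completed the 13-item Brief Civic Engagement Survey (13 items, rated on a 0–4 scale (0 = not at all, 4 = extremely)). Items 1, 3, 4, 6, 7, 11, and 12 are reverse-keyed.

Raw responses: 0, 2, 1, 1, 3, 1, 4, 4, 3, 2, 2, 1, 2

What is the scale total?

34

Raw sum = 26. Reverse-keyed items: 1, 3, 4, 6, 7, 11, 12; their raw sum = 10.
Each reversal replaces raw with 4 − raw, changing the total by 4 − 2·raw per item.
Total = 26 + 7·4 − 2·10 = 26 + 28 − 20 = 34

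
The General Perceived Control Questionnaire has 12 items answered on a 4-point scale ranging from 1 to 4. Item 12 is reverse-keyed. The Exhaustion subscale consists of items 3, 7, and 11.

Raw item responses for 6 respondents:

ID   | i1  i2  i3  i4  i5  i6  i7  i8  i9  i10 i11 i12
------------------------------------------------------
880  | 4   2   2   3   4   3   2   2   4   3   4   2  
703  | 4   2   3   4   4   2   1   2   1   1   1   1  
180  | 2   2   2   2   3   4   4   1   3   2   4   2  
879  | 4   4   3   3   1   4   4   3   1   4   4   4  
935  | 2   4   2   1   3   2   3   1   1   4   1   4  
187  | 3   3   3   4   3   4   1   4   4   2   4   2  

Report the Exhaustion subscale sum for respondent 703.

5

Respondent 703 raw: 4, 2, 3, 4, 4, 2, 1, 2, 1, 1, 1, 1.
Exhaustion items: 3, 7, 11.
Reverse-coded (on a 1–4 scale, reversed = 5 − raw):
  item 3: 3
  item 7: 1
  item 11: 1
Sum = 3 + 1 + 1 = 5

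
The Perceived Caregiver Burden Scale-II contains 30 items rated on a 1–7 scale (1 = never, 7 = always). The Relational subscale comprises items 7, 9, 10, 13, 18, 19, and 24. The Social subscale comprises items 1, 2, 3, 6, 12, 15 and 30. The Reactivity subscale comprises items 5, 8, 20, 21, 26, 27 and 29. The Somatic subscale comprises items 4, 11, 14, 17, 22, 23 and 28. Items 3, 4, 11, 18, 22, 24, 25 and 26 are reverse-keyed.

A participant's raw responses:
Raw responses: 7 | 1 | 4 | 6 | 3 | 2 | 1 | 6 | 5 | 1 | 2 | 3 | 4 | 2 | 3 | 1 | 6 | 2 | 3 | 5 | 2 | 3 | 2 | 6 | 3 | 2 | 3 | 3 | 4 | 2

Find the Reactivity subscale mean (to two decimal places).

4.14

Reactivity items: 5, 8, 20, 21, 26, 27, 29.
Of these, item 26 is reverse-keyed; on a 1–7 scale, reversed = 8 − raw.
  item 5: 3
  item 8: 6
  item 20: 5
  item 21: 2
  item 26: 8 − 2 = 6
  item 27: 3
  item 29: 4
Sum = 3 + 6 + 5 + 2 + 6 + 3 + 4 = 29
Mean = 29 / 7 = 4.14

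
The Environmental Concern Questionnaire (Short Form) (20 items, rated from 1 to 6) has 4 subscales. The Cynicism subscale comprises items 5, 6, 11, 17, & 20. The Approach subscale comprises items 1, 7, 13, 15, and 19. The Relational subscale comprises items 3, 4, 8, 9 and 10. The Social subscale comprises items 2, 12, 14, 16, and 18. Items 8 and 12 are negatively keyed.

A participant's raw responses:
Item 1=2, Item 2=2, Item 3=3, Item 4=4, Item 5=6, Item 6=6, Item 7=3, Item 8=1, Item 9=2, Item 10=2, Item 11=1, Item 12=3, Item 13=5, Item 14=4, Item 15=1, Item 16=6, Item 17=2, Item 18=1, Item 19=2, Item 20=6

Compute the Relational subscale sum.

17

Relational items: 3, 4, 8, 9, 10.
Of these, item 8 is negatively keyed; on a 1–6 scale, reversed = 7 − raw.
  item 3: 3
  item 4: 4
  item 8: 7 − 1 = 6
  item 9: 2
  item 10: 2
Sum = 3 + 4 + 6 + 2 + 2 = 17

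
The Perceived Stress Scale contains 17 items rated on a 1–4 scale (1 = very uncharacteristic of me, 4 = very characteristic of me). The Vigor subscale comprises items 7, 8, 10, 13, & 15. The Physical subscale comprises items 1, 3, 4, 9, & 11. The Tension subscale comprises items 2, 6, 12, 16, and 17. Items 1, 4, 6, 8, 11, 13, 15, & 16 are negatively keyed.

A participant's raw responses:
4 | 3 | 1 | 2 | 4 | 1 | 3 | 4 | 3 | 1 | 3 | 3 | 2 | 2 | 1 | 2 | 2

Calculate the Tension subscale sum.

15

Tension items: 2, 6, 12, 16, 17.
Of these, items 6 and 16 are negatively keyed; reverse-coded value = 5 − response.
  item 2: 3
  item 6: 5 − 1 = 4
  item 12: 3
  item 16: 5 − 2 = 3
  item 17: 2
Sum = 3 + 4 + 3 + 3 + 2 = 15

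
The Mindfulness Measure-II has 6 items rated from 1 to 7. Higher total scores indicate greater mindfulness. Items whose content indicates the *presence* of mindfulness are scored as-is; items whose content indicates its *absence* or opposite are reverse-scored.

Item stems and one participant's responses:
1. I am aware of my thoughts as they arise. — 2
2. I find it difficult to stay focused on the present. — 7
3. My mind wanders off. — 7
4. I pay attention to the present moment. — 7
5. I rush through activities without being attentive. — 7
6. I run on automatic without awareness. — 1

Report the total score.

19

Items 2, 3, 5, 6 describe the absence/opposite of mindfulness → reverse-score.
on a 1–7 scale, reversed = 8 − raw.
  item 1: 2
  item 2: 8 − 7 = 1
  item 3: 8 − 7 = 1
  item 4: 7
  item 5: 8 − 7 = 1
  item 6: 8 − 1 = 7
Total = 2 + 1 + 1 + 7 + 1 + 7 = 19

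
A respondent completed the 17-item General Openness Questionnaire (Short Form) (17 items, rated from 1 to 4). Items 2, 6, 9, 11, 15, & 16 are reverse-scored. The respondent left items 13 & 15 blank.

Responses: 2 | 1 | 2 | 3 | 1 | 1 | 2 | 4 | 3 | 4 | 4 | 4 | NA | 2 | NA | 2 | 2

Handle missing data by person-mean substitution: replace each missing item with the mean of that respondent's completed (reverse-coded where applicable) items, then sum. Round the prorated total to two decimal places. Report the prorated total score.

Reverse-coded (reverse-coded value = 5 − response):
  item 2: 5 − 1 = 4
  item 6: 5 − 1 = 4
  item 9: 5 − 3 = 2
  item 11: 5 − 4 = 1
  item 16: 5 − 2 = 3
Completed scored items (15 of 17): 2, 4, 2, 3, 1, 4, 2, 4, 2, 4, 1, 4, 2, 3, 2; sum = 40.
Person mean = 40 / 15 ≈ 2.6667
Prorated total = (40 / 15) × 17 = 45.33 (to 2 dp)

45.33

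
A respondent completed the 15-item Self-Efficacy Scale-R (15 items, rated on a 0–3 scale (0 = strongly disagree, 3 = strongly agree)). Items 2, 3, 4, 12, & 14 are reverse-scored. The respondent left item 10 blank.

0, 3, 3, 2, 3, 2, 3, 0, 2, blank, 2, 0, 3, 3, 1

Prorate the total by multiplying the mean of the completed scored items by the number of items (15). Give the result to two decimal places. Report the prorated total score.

21.43

Reverse-coded (reversed = (0+3) − raw = 3 − raw):
  item 2: 3 − 3 = 0
  item 3: 3 − 3 = 0
  item 4: 3 − 2 = 1
  item 12: 3 − 0 = 3
  item 14: 3 − 3 = 0
Completed scored items (14 of 15): 0, 0, 0, 1, 3, 2, 3, 0, 2, 2, 3, 3, 0, 1; sum = 20.
Person mean = 20 / 14 ≈ 1.4286
Prorated total = (20 / 14) × 15 = 21.43 (to 2 dp)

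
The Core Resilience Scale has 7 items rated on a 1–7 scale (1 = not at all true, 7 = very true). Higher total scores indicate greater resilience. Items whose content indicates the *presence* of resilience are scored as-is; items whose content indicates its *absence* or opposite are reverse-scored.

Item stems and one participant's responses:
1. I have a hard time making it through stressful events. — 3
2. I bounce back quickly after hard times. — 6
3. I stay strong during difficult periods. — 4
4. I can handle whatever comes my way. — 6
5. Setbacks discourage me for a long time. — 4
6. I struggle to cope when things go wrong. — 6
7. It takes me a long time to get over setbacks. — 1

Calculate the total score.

Items 1, 5, 6, 7 describe the absence/opposite of resilience → reverse-score.
reverse-coded value = 8 − response.
  item 1: 8 − 3 = 5
  item 2: 6
  item 3: 4
  item 4: 6
  item 5: 8 − 4 = 4
  item 6: 8 − 6 = 2
  item 7: 8 − 1 = 7
Total = 5 + 6 + 4 + 6 + 4 + 2 + 7 = 34

34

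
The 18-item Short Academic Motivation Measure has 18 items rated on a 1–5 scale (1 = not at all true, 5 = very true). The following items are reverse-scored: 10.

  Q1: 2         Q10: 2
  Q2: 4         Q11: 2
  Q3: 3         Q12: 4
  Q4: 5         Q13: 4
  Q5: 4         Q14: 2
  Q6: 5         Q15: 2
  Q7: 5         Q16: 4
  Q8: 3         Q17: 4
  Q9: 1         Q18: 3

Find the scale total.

61

Reversing item 10 with 6 − raw:
Total = 2 + 4 + 3 + 5 + 4 + 5 + 5 + 3 + 1 + (6−2) + 2 + 4 + 4 + 2 + 2 + 4 + 4 + 3
      = 2 + 4 + 3 + 5 + 4 + 5 + 5 + 3 + 1 + 4 + 2 + 4 + 4 + 2 + 2 + 4 + 4 + 3 = 61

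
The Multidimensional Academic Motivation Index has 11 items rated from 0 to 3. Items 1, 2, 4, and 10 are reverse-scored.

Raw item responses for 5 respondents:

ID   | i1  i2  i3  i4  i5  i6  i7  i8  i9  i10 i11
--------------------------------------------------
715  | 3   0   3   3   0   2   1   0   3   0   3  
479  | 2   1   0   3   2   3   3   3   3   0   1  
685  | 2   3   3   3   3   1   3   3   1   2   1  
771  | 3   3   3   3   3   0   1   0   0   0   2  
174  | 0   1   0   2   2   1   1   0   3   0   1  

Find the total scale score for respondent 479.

Respondent 479 raw: 2, 1, 0, 3, 2, 3, 3, 3, 3, 0, 1.
Reverse-coded (reversed = (0+3) − raw = 3 − raw):
  item 1: 3 − 2 = 1
  item 2: 3 − 1 = 2
  item 3: 0
  item 4: 3 − 3 = 0
  item 5: 2
  item 6: 3
  item 7: 3
  item 8: 3
  item 9: 3
  item 10: 3 − 0 = 3
  item 11: 1
Sum = 1 + 2 + 0 + 0 + 2 + 3 + 3 + 3 + 3 + 3 + 1 = 21

21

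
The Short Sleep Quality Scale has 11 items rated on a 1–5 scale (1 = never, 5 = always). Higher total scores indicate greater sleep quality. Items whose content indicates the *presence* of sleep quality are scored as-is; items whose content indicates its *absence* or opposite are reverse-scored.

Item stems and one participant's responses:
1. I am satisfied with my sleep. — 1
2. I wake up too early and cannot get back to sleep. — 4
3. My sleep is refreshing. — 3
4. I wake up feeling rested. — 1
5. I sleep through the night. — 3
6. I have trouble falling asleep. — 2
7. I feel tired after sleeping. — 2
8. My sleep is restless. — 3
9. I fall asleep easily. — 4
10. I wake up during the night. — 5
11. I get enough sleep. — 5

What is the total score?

31

Items 2, 6, 7, 8, 10 describe the absence/opposite of sleep quality → reverse-score.
on a 1–5 scale, reversed = 6 − raw.
  item 1: 1
  item 2: 6 − 4 = 2
  item 3: 3
  item 4: 1
  item 5: 3
  item 6: 6 − 2 = 4
  item 7: 6 − 2 = 4
  item 8: 6 − 3 = 3
  item 9: 4
  item 10: 6 − 5 = 1
  item 11: 5
Total = 1 + 2 + 3 + 1 + 3 + 4 + 4 + 3 + 4 + 1 + 5 = 31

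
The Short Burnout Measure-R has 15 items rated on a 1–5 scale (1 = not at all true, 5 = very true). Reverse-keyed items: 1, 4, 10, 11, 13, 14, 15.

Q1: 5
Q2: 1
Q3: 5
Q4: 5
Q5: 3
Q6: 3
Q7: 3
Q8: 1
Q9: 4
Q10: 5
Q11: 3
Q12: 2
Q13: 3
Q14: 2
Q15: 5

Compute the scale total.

36

Apply reverse scoring (reversed = (1+5) − raw = 6 − raw):
  item 1: 6 − 5 = 1
  item 4: 6 − 5 = 1
  item 10: 6 − 5 = 1
  item 11: 6 − 3 = 3
  item 13: 6 − 3 = 3
  item 14: 6 − 2 = 4
  item 15: 6 − 5 = 1
After reverse-coding: 1, 1, 5, 1, 3, 3, 3, 1, 4, 1, 3, 2, 3, 4, 1
Total = 1 + 1 + 5 + 1 + 3 + 3 + 3 + 1 + 4 + 1 + 3 + 2 + 3 + 4 + 1 = 36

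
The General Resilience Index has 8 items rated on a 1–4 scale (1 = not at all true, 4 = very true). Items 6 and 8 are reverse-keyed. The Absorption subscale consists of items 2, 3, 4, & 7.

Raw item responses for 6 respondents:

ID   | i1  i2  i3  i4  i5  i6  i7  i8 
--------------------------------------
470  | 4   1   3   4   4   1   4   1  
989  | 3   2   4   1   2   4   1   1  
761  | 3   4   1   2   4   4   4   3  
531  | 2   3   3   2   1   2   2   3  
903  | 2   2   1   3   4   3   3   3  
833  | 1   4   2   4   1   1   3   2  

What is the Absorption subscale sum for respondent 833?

Respondent 833 raw: 1, 4, 2, 4, 1, 1, 3, 2.
Absorption items: 2, 3, 4, 7.
Reverse-coded (reverse-coded value = 5 − response):
  item 2: 4
  item 3: 2
  item 4: 4
  item 7: 3
Sum = 4 + 2 + 4 + 3 = 13

13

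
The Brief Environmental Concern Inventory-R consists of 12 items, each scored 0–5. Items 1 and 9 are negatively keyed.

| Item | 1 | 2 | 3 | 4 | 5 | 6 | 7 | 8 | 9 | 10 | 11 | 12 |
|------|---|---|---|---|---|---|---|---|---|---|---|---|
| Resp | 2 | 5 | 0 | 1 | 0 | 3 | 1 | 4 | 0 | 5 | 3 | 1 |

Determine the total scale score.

31

Negatively keyed items use 5 − raw:
  item 1: 5 − 2 = 3
  item 9: 5 − 0 = 5
After reverse-coding: 3, 5, 0, 1, 0, 3, 1, 4, 5, 5, 3, 1
Total = 3 + 5 + 0 + 1 + 0 + 3 + 1 + 4 + 5 + 5 + 3 + 1 = 31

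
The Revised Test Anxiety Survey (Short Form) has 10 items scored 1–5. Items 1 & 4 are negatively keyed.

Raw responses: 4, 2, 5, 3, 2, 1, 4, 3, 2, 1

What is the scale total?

25

Apply reverse scoring (on a 1–5 scale, reversed = 6 − raw):
  item 1: 6 − 4 = 2
  item 4: 6 − 3 = 3
Scored responses: 2, 2, 5, 3, 2, 1, 4, 3, 2, 1
Total = 2 + 2 + 5 + 3 + 2 + 1 + 4 + 3 + 2 + 1 = 25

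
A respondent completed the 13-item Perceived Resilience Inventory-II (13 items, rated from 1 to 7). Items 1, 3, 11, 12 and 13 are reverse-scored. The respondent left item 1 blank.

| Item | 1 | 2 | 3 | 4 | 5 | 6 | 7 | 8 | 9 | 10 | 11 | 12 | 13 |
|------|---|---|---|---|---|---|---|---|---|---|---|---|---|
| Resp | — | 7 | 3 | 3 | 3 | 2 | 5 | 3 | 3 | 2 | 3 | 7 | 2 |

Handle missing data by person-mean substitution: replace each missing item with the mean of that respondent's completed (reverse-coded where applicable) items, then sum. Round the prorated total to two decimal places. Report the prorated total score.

48.75

Reverse-coded (reverse-coded value = 8 − response):
  item 3: 8 − 3 = 5
  item 11: 8 − 3 = 5
  item 12: 8 − 7 = 1
  item 13: 8 − 2 = 6
Completed scored items (12 of 13): 7, 5, 3, 3, 2, 5, 3, 3, 2, 5, 1, 6; sum = 45.
Person mean = 45 / 12 ≈ 3.7500
Prorated total = (45 / 12) × 13 = 48.75 (to 2 dp)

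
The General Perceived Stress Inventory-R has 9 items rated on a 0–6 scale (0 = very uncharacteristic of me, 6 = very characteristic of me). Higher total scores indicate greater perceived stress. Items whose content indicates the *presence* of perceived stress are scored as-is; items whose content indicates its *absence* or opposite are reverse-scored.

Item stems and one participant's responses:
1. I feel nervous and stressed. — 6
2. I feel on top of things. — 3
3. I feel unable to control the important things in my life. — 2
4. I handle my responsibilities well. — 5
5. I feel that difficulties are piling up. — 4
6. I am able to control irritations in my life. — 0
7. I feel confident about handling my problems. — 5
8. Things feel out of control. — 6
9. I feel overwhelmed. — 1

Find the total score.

30

Items 2, 4, 6, 7 describe the absence/opposite of perceived stress → reverse-score.
reversed = (0+6) − raw = 6 − raw.
  item 1: 6
  item 2: 6 − 3 = 3
  item 3: 2
  item 4: 6 − 5 = 1
  item 5: 4
  item 6: 6 − 0 = 6
  item 7: 6 − 5 = 1
  item 8: 6
  item 9: 1
Total = 6 + 3 + 2 + 1 + 4 + 6 + 1 + 6 + 1 = 30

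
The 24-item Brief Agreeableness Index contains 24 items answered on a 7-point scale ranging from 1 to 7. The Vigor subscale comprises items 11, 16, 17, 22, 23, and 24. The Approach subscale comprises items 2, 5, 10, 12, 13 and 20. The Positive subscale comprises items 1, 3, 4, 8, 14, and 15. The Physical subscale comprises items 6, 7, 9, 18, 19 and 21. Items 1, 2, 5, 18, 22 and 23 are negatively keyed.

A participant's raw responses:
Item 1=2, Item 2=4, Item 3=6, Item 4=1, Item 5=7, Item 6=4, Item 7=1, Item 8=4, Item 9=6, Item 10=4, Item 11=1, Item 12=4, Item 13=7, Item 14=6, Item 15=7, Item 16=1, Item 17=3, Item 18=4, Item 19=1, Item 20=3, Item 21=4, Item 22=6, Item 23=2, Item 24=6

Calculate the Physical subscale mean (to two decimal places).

Physical items: 6, 7, 9, 18, 19, 21.
Of these, item 18 is negatively keyed; on a 1–7 scale, reversed = 8 − raw.
  item 6: 4
  item 7: 1
  item 9: 6
  item 18: 8 − 4 = 4
  item 19: 1
  item 21: 4
Sum = 4 + 1 + 6 + 4 + 1 + 4 = 20
Mean = 20 / 6 = 3.33

3.33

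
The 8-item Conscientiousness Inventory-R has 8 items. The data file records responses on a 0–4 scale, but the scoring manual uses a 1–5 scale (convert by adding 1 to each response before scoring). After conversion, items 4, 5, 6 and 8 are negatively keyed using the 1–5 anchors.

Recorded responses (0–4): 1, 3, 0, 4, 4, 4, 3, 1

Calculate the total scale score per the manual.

Convert to 1–5: 2, 4, 1, 5, 5, 5, 4, 2
Reverse-coded (reverse-coded value = 6 − response):
  item 4: 6 − 5 = 1
  item 5: 6 − 5 = 1
  item 6: 6 − 5 = 1
  item 8: 6 − 2 = 4
Scored: 2, 4, 1, 1, 1, 1, 4, 4
Total = 18

18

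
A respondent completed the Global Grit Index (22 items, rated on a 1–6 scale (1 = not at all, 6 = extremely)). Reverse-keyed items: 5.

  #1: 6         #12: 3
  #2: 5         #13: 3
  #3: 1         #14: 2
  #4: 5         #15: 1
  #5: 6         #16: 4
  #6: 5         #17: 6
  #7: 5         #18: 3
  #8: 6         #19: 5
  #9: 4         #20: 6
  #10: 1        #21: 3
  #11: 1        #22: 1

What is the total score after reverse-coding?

77

Raw sum = 82. Reverse-keyed items: 5; their raw sum = 6.
Each reversal replaces raw with 7 − raw, changing the total by 7 − 2·raw per item.
Total = 82 + 1·7 − 2·6 = 82 + 7 − 12 = 77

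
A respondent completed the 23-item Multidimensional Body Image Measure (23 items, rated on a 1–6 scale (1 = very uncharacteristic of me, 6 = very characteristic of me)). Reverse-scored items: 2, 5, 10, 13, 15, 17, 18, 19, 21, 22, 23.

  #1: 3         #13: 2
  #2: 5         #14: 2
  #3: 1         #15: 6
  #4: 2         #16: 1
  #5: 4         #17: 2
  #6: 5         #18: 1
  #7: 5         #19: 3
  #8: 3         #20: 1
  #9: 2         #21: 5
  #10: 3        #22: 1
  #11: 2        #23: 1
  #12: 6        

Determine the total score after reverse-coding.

Raw sum = 66. Reverse-scored items: 2, 5, 10, 13, 15, 17, 18, 19, 21, 22, 23; their raw sum = 33.
Each reversal replaces raw with 7 − raw, changing the total by 7 − 2·raw per item.
Total = 66 + 11·7 − 2·33 = 66 + 77 − 66 = 77

77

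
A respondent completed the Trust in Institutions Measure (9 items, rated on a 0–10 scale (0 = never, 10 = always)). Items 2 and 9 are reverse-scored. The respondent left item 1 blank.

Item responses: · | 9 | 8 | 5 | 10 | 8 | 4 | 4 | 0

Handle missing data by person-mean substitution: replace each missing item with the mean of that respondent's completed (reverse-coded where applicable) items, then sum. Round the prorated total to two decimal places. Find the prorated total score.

56.25

Reverse-coded (reverse-coded value = 10 − response):
  item 2: 10 − 9 = 1
  item 9: 10 − 0 = 10
Completed scored items (8 of 9): 1, 8, 5, 10, 8, 4, 4, 10; sum = 50.
Person mean = 50 / 8 ≈ 6.2500
Prorated total = (50 / 8) × 9 = 56.25 (to 2 dp)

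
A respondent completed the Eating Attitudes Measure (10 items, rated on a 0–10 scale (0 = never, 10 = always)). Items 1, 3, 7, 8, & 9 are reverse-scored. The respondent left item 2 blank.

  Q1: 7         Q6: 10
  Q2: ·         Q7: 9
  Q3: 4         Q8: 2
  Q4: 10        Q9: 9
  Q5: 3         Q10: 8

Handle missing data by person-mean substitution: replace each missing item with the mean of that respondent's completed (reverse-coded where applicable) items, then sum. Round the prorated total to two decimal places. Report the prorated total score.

55.56

Reverse-coded (reverse-coded value = 10 − response):
  item 1: 10 − 7 = 3
  item 3: 10 − 4 = 6
  item 7: 10 − 9 = 1
  item 8: 10 − 2 = 8
  item 9: 10 − 9 = 1
Completed scored items (9 of 10): 3, 6, 10, 3, 10, 1, 8, 1, 8; sum = 50.
Person mean = 50 / 9 ≈ 5.5556
Prorated total = (50 / 9) × 10 = 55.56 (to 2 dp)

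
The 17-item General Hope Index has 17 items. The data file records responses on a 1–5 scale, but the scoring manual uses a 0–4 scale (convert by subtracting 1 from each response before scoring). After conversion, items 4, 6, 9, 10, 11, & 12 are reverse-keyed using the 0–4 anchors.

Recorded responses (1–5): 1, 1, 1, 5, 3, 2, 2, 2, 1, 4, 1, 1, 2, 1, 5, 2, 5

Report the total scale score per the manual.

30

Convert to 0–4: 0, 0, 0, 4, 2, 1, 1, 1, 0, 3, 0, 0, 1, 0, 4, 1, 4
Reverse-coded (reverse-coded value = 4 − response):
  item 4: 4 − 4 = 0
  item 6: 4 − 1 = 3
  item 9: 4 − 0 = 4
  item 10: 4 − 3 = 1
  item 11: 4 − 0 = 4
  item 12: 4 − 0 = 4
Scored: 0, 0, 0, 0, 2, 3, 1, 1, 4, 1, 4, 4, 1, 0, 4, 1, 4
Total = 30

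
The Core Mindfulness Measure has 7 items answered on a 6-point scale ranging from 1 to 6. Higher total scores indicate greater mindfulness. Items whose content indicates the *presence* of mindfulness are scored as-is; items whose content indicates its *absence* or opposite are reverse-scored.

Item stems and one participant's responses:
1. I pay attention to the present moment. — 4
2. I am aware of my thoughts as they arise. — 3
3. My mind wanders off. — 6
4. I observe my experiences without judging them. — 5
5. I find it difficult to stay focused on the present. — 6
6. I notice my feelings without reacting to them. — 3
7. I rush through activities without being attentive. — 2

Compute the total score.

22

Items 3, 5, 7 describe the absence/opposite of mindfulness → reverse-score.
reverse-coded value = 7 − response.
  item 1: 4
  item 2: 3
  item 3: 7 − 6 = 1
  item 4: 5
  item 5: 7 − 6 = 1
  item 6: 3
  item 7: 7 − 2 = 5
Total = 4 + 3 + 1 + 5 + 1 + 3 + 5 = 22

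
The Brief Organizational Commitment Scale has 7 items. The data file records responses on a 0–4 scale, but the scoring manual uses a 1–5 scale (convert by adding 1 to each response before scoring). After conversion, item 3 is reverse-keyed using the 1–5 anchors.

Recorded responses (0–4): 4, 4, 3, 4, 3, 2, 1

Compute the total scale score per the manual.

Convert to 1–5: 5, 5, 4, 5, 4, 3, 2
Reverse-coded (on a 1–5 scale, reversed = 6 − raw):
  item 3: 6 − 4 = 2
Scored: 5, 5, 2, 5, 4, 3, 2
Total = 26

26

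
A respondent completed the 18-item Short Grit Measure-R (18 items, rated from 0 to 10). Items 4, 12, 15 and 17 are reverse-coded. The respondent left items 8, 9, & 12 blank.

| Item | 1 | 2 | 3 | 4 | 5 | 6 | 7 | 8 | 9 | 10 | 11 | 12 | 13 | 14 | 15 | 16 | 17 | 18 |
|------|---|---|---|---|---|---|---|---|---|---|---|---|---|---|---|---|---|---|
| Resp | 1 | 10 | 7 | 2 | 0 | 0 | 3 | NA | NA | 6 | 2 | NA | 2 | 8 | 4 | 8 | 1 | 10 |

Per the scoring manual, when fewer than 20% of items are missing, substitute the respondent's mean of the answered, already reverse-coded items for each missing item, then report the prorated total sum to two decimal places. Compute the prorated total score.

96.00

Reverse-coded (on a 0–10 scale, reversed = 10 − raw):
  item 4: 10 − 2 = 8
  item 15: 10 − 4 = 6
  item 17: 10 − 1 = 9
Completed scored items (15 of 18): 1, 10, 7, 8, 0, 0, 3, 6, 2, 2, 8, 6, 8, 9, 10; sum = 80.
Person mean = 80 / 15 ≈ 5.3333
Prorated total = (80 / 15) × 18 = 96.00 (to 2 dp)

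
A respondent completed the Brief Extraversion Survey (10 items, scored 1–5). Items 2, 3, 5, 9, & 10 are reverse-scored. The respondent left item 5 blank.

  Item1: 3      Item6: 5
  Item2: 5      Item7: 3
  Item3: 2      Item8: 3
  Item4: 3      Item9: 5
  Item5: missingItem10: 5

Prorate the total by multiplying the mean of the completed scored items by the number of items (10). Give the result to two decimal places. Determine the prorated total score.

Reverse-coded (reverse-coded value = 6 − response):
  item 2: 6 − 5 = 1
  item 3: 6 − 2 = 4
  item 9: 6 − 5 = 1
  item 10: 6 − 5 = 1
Completed scored items (9 of 10): 3, 1, 4, 3, 5, 3, 3, 1, 1; sum = 24.
Person mean = 24 / 9 ≈ 2.6667
Prorated total = (24 / 9) × 10 = 26.67 (to 2 dp)

26.67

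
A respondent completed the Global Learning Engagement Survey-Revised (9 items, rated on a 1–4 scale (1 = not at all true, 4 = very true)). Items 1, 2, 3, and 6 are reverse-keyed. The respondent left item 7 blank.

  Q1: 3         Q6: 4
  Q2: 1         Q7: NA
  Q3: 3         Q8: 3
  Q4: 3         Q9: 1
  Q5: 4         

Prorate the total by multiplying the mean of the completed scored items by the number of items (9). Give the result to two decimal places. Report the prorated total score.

Reverse-coded (reverse-coded value = 5 − response):
  item 1: 5 − 3 = 2
  item 2: 5 − 1 = 4
  item 3: 5 − 3 = 2
  item 6: 5 − 4 = 1
Completed scored items (8 of 9): 2, 4, 2, 3, 4, 1, 3, 1; sum = 20.
Person mean = 20 / 8 ≈ 2.5000
Prorated total = (20 / 8) × 9 = 22.50 (to 2 dp)

22.50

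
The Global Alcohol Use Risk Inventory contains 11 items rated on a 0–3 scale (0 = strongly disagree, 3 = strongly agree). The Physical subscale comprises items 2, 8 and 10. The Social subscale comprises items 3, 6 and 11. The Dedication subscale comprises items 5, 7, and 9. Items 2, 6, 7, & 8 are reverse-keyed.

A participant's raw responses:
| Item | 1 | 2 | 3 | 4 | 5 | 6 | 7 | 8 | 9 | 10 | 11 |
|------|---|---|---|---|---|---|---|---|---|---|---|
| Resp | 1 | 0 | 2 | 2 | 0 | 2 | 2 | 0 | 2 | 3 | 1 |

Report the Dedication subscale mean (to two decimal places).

Dedication items: 5, 7, 9.
Of these, item 7 is reverse-keyed; reverse-coded value = 3 − response.
  item 5: 0
  item 7: 3 − 2 = 1
  item 9: 2
Sum = 0 + 1 + 2 = 3
Mean = 3 / 3 = 1.00

1.00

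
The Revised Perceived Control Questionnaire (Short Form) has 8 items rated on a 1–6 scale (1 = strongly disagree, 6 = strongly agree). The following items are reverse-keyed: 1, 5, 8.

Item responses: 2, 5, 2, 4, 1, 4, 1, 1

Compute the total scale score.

33

Reverse-keyed items use 7 − raw:
  item 1: 7 − 2 = 5
  item 5: 7 − 1 = 6
  item 8: 7 − 1 = 6
Scored responses: 5, 5, 2, 4, 6, 4, 1, 6
Total = 5 + 5 + 2 + 4 + 6 + 4 + 1 + 6 = 33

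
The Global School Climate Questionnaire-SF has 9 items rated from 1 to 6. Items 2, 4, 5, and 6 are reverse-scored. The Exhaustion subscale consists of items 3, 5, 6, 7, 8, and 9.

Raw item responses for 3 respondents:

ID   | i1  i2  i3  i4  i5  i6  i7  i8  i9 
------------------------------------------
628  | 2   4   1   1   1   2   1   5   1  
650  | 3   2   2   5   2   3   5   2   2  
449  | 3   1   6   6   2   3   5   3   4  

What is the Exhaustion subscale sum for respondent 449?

27

Respondent 449 raw: 3, 1, 6, 6, 2, 3, 5, 3, 4.
Exhaustion items: 3, 5, 6, 7, 8, 9.
Reverse-coded (reversed = (1+6) − raw = 7 − raw):
  item 3: 6
  item 5: 7 − 2 = 5
  item 6: 7 − 3 = 4
  item 7: 5
  item 8: 3
  item 9: 4
Sum = 6 + 5 + 4 + 5 + 3 + 4 = 27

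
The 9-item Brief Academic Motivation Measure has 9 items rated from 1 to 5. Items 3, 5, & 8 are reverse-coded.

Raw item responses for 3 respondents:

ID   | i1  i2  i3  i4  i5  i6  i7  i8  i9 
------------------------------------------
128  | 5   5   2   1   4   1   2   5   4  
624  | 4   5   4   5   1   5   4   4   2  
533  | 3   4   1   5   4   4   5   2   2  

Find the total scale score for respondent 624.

Respondent 624 raw: 4, 5, 4, 5, 1, 5, 4, 4, 2.
Reverse-coded (on a 1–5 scale, reversed = 6 − raw):
  item 1: 4
  item 2: 5
  item 3: 6 − 4 = 2
  item 4: 5
  item 5: 6 − 1 = 5
  item 6: 5
  item 7: 4
  item 8: 6 − 4 = 2
  item 9: 2
Sum = 4 + 5 + 2 + 5 + 5 + 5 + 4 + 2 + 2 = 34

34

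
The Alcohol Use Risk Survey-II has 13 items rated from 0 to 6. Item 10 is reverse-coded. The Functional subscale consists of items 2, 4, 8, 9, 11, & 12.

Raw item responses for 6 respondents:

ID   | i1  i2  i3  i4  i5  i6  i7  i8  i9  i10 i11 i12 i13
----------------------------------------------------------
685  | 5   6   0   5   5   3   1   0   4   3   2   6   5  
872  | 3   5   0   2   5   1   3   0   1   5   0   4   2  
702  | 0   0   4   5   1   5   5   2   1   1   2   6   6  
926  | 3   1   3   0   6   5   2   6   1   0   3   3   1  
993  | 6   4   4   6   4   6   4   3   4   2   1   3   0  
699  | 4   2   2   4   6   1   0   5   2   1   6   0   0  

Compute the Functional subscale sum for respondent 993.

Respondent 993 raw: 6, 4, 4, 6, 4, 6, 4, 3, 4, 2, 1, 3, 0.
Functional items: 2, 4, 8, 9, 11, 12.
Reverse-coded (on a 0–6 scale, reversed = 6 − raw):
  item 2: 4
  item 4: 6
  item 8: 3
  item 9: 4
  item 11: 1
  item 12: 3
Sum = 4 + 6 + 3 + 4 + 1 + 3 = 21

21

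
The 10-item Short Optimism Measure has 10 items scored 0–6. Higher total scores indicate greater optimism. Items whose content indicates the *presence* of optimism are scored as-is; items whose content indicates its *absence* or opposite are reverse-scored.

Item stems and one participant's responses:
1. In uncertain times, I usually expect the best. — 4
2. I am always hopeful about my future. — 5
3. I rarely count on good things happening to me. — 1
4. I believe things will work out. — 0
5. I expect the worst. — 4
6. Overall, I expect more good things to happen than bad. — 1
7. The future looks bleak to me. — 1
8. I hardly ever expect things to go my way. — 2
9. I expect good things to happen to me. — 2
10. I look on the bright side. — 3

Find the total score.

31

Items 3, 5, 7, 8 describe the absence/opposite of optimism → reverse-score.
on a 0–6 scale, reversed = 6 − raw.
  item 1: 4
  item 2: 5
  item 3: 6 − 1 = 5
  item 4: 0
  item 5: 6 − 4 = 2
  item 6: 1
  item 7: 6 − 1 = 5
  item 8: 6 − 2 = 4
  item 9: 2
  item 10: 3
Total = 4 + 5 + 5 + 0 + 2 + 1 + 5 + 4 + 2 + 3 = 31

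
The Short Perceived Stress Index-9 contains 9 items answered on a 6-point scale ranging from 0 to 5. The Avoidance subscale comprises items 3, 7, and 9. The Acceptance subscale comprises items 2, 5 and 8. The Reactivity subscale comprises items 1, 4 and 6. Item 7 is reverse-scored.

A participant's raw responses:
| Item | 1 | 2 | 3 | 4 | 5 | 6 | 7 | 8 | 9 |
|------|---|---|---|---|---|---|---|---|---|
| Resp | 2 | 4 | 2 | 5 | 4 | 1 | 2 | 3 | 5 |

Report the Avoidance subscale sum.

10

Avoidance items: 3, 7, 9.
Of these, item 7 is reverse-scored; reverse-coded value = 5 − response.
  item 3: 2
  item 7: 5 − 2 = 3
  item 9: 5
Sum = 2 + 3 + 5 = 10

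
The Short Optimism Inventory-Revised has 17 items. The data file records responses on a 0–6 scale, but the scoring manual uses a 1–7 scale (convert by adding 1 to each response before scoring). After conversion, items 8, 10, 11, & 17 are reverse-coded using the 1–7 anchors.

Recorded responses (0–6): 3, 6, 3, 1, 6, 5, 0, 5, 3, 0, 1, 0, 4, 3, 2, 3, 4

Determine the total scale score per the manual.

Convert to 1–7: 4, 7, 4, 2, 7, 6, 1, 6, 4, 1, 2, 1, 5, 4, 3, 4, 5
Reverse-coded (on a 1–7 scale, reversed = 8 − raw):
  item 8: 8 − 6 = 2
  item 10: 8 − 1 = 7
  item 11: 8 − 2 = 6
  item 17: 8 − 5 = 3
Scored: 4, 7, 4, 2, 7, 6, 1, 2, 4, 7, 6, 1, 5, 4, 3, 4, 3
Total = 70

70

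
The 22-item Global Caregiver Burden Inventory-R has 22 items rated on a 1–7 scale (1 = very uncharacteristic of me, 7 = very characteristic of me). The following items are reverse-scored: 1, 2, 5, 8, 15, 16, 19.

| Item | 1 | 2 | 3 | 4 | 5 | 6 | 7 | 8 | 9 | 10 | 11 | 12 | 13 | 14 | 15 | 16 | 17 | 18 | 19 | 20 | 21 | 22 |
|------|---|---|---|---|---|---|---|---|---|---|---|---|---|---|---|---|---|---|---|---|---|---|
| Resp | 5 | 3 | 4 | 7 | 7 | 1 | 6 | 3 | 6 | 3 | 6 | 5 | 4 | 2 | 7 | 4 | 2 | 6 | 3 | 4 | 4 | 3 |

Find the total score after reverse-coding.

87

Reversing items 1, 2, 5, 8, 15, 16, and 19 with 8 − raw:
Total = (8−5) + (8−3) + 4 + 7 + (8−7) + 1 + 6 + (8−3) + 6 + 3 + 6 + 5 + 4 + 2 + (8−7) + (8−4) + 2 + 6 + (8−3) + 4 + 4 + 3
      = 3 + 5 + 4 + 7 + 1 + 1 + 6 + 5 + 6 + 3 + 6 + 5 + 4 + 2 + 1 + 4 + 2 + 6 + 5 + 4 + 4 + 3 = 87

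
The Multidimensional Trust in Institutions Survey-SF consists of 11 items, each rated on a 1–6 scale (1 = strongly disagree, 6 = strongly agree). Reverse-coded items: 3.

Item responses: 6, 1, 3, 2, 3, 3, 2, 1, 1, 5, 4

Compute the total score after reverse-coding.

32

Raw sum = 31. Reverse-coded items: 3; their raw sum = 3.
Each reversal replaces raw with 7 − raw, changing the total by 7 − 2·raw per item.
Total = 31 + 1·7 − 2·3 = 31 + 7 − 6 = 32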